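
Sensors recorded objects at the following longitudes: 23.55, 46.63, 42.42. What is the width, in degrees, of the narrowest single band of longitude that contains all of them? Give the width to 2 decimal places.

23.08°

Sort the longitudes: +23.55°, +42.42°, +46.63°.
Eastward gaps between consecutive values (wrapping around): 18.87°, 4.21°, 336.92°.
Largest gap = 336.92° ⇒ minimal covering band is its complement: 360° − 336.92° = 23.08°.
Band runs from +23.55° eastward to +46.63°.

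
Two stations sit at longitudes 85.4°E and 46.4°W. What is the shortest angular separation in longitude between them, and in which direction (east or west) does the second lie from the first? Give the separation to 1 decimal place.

131.8° west

Raw difference: -46.4 − 85.4 = -131.8°.
Normalise into (−180°, 180°]: -131.8° stays -131.8°.
Negative ⇒ the second point lies to the west; separation 131.8°.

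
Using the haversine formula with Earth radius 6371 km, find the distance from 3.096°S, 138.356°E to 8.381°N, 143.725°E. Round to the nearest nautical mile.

Δλ = 143.725 − 138.356 = 5.369°.
Δφ = 8.381 − -3.096 = 11.477°.
a = sin²(Δφ/2) + cos φ₁ · cos φ₂ · sin²(Δλ/2) = 0.012165.
c = 2·atan2(√a, √(1−a)) = 0.22104 rad → d = 6371·c ≈ 1408.23 km ≈ 760.38 nmi.

760 nmi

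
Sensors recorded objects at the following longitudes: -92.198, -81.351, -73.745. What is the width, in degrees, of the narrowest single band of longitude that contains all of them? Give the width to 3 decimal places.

18.453°

Sort the longitudes: -92.198°, -81.351°, -73.745°.
Eastward gaps between consecutive values (wrapping around): 10.847°, 7.606°, 341.547°.
Largest gap = 341.547° ⇒ minimal covering band is its complement: 360° − 341.547° = 18.453°.
Band runs from -92.198° eastward to -73.745°.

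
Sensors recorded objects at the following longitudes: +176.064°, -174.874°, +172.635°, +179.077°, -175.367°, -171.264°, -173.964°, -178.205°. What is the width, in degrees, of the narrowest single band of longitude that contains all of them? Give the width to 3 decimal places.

16.101°

Sort the longitudes: -178.205°, -175.367°, -174.874°, -173.964°, -171.264°, +172.635°, +176.064°, +179.077°.
Eastward gaps between consecutive values (wrapping around): 2.838°, 0.493°, 0.910°, 2.700°, 343.899°, 3.429°, 3.013°, 2.718°.
Largest gap = 343.899° ⇒ minimal covering band is its complement: 360° − 343.899° = 16.101°.
Band runs from +172.635° eastward to -171.264°, crossing the antimeridian.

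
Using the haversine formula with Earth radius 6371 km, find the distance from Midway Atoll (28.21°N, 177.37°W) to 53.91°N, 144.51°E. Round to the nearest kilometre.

Δλ = 144.51 − -177.37 = 321.88°; wrapped into (−180°, 180°]: -38.12°.
Δφ = 53.91 − 28.21 = 25.70°.
a = sin²(Δφ/2) + cos φ₁ · cos φ₂ · sin²(Δλ/2) = 0.104817.
c = 2·atan2(√a, √(1−a)) = 0.65939 rad → d = 6371·c ≈ 4200.98 km.

4201 km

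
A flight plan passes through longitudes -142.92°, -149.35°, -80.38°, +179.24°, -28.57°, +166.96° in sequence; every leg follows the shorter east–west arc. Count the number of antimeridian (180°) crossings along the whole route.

Leg 1: -142.92° → -149.35°, shortest Δλ = -6.43° (west) — does not cross 180°.
Leg 2: -149.35° → -80.38°, shortest Δλ = 68.97° (east) — does not cross 180°.
Leg 3: -80.38° → +179.24°, shortest Δλ = -100.38° (west) — crosses 180°.
Leg 4: +179.24° → -28.57°, shortest Δλ = 152.19° (east) — crosses 180°.
Leg 5: -28.57° → +166.96°, shortest Δλ = -164.47° (west) — crosses 180°.
Total crossings: 3.

3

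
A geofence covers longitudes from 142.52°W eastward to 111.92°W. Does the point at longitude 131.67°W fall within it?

Band width going east from -142.52° to -111.92°: ((-111.92 − -142.52) mod 360) = 30.60°.
Offset of -131.67° east of the west edge: ((-131.67 − -142.52) mod 360) = 10.85°.
10.85° ≤ 30.60° ⇒ inside.

Yes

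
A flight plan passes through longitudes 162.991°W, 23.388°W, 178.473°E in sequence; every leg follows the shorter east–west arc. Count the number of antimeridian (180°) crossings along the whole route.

1

Leg 1: -162.991° → -23.388°, shortest Δλ = 139.603° (east) — does not cross 180°.
Leg 2: -23.388° → +178.473°, shortest Δλ = -158.139° (west) — crosses 180°.
Total crossings: 1.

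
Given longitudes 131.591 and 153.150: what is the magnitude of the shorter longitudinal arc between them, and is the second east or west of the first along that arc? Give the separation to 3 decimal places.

21.559° east

Raw difference: 153.150 − 131.591 = 21.559°.
Normalise into (−180°, 180°]: 21.559° stays 21.559°.
Positive ⇒ the second point lies to the east; separation 21.559°.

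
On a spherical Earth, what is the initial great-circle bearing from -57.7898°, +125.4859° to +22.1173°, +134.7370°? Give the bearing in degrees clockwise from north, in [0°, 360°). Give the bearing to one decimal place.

Δλ = 134.7370 − 125.4859 = 9.2511°.
θ = atan2( sin Δλ · cos φ₂ , cos φ₁ · sin φ₂ − sin φ₁ · cos φ₂ · cos Δλ )
  = atan2(0.14893, 0.97433) = 8.691° → normalised to [0°, 360°): 8.691°.

8.7°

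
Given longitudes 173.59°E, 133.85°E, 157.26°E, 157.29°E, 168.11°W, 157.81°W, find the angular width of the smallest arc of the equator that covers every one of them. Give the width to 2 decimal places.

68.34°

Sort the longitudes: -168.11°, -157.81°, +133.85°, +157.26°, +157.29°, +173.59°.
Eastward gaps between consecutive values (wrapping around): 10.30°, 291.66°, 23.41°, 0.03°, 16.30°, 18.30°.
Largest gap = 291.66° ⇒ minimal covering band is its complement: 360° − 291.66° = 68.34°.
Band runs from +133.85° eastward to -157.81°, crossing the antimeridian.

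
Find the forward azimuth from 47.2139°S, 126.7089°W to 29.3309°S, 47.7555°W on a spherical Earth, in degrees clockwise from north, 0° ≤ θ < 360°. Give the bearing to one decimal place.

Δλ = -47.7555 − -126.7089 = 78.9534°.
θ = atan2( sin Δλ · cos φ₂ , cos φ₁ · sin φ₂ − sin φ₁ · cos φ₂ · cos Δλ )
  = atan2(0.85565, -0.21015) = 103.799° → normalised to [0°, 360°): 103.799°.

103.8°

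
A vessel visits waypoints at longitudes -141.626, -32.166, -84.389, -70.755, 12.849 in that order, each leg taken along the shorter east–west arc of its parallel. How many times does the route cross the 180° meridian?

Leg 1: -141.626° → -32.166°, shortest Δλ = 109.46° (east) — does not cross 180°.
Leg 2: -32.166° → -84.389°, shortest Δλ = -52.223° (west) — does not cross 180°.
Leg 3: -84.389° → -70.755°, shortest Δλ = 13.634° (east) — does not cross 180°.
Leg 4: -70.755° → +12.849°, shortest Δλ = 83.604° (east) — does not cross 180°.
Total crossings: 0.

0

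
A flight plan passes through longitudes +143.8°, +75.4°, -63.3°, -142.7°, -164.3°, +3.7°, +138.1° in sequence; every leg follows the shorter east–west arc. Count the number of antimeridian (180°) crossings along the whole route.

Leg 1: +143.8° → +75.4°, shortest Δλ = -68.4° (west) — does not cross 180°.
Leg 2: +75.4° → -63.3°, shortest Δλ = -138.7° (west) — does not cross 180°.
Leg 3: -63.3° → -142.7°, shortest Δλ = -79.4° (west) — does not cross 180°.
Leg 4: -142.7° → -164.3°, shortest Δλ = -21.6° (west) — does not cross 180°.
Leg 5: -164.3° → +3.7°, shortest Δλ = 168.0° (east) — does not cross 180°.
Leg 6: +3.7° → +138.1°, shortest Δλ = 134.4° (east) — does not cross 180°.
Total crossings: 0.

0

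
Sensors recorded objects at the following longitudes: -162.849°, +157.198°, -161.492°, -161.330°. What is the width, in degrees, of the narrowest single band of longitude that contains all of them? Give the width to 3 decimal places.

Sort the longitudes: -162.849°, -161.492°, -161.330°, +157.198°.
Eastward gaps between consecutive values (wrapping around): 1.357°, 0.162°, 318.528°, 39.953°.
Largest gap = 318.528° ⇒ minimal covering band is its complement: 360° − 318.528° = 41.472°.
Band runs from +157.198° eastward to -161.330°, crossing the antimeridian.

41.472°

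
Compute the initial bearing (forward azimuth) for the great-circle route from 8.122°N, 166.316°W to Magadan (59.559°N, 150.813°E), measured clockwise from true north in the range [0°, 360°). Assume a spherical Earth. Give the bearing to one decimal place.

Δλ = 150.813 − -166.316 = 317.129°; wrapped into (−180°, 180°]: -42.871°.
θ = atan2( sin Δλ · cos φ₂ , cos φ₁ · sin φ₂ − sin φ₁ · cos φ₂ · cos Δλ )
  = atan2(-0.34470, 0.80104) = -23.283° → normalised to [0°, 360°): 336.717°.

336.7°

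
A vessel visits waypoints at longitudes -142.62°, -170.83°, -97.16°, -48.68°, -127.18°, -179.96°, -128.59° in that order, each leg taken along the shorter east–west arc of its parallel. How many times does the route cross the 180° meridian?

0

Leg 1: -142.62° → -170.83°, shortest Δλ = -28.21° (west) — does not cross 180°.
Leg 2: -170.83° → -97.16°, shortest Δλ = 73.67° (east) — does not cross 180°.
Leg 3: -97.16° → -48.68°, shortest Δλ = 48.48° (east) — does not cross 180°.
Leg 4: -48.68° → -127.18°, shortest Δλ = -78.5° (west) — does not cross 180°.
Leg 5: -127.18° → -179.96°, shortest Δλ = -52.78° (west) — does not cross 180°.
Leg 6: -179.96° → -128.59°, shortest Δλ = 51.37° (east) — does not cross 180°.
Total crossings: 0.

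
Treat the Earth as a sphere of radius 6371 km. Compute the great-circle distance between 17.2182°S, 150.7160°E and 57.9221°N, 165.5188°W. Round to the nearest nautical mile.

5005 nmi

Δλ = -165.5188 − 150.7160 = -316.2348°; wrapped into (−180°, 180°]: 43.7652°.
Δφ = 57.9221 − -17.2182 = 75.1403°.
a = sin²(Δφ/2) + cos φ₁ · cos φ₂ · sin²(Δλ/2) = 0.442238.
c = 2·atan2(√a, √(1−a)) = 1.45501 rad → d = 6371·c ≈ 9269.90 km ≈ 5005.34 nmi.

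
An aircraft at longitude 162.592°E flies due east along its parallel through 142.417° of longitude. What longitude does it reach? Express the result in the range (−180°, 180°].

Start at +162.592°; shift +142.417° → +305.009°.
+305.009° lies outside (−180°, 180°]; subtract 360° → -54.991°.

54.991°W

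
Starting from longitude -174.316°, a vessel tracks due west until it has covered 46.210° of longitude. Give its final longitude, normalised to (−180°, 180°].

Start at -174.316°; shift −46.210° → -220.526°.
-220.526° lies outside (−180°, 180°]; add 360° → +139.474°.

+139.474°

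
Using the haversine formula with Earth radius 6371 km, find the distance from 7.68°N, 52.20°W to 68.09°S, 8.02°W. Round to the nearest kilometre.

Δλ = -8.02 − -52.20 = 44.18°.
Δφ = -68.09 − 7.68 = -75.77°.
a = sin²(Δφ/2) + cos φ₁ · cos φ₂ · sin²(Δλ/2) = 0.429391.
c = 2·atan2(√a, √(1−a)) = 1.42910 rad → d = 6371·c ≈ 9104.83 km.

9105 km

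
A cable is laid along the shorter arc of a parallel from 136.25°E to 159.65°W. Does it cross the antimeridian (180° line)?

Yes

Naïve |-159.65 − 136.25| = 295.9° > 180°, so the shorter arc goes the other way round — across 180°.
Signed shortest Δλ = ((-159.65 − 136.25 + 180) mod 360) − 180 = 64.1°.
Going east by 64.1° from +136.25° passes through 180° before reaching -159.65°.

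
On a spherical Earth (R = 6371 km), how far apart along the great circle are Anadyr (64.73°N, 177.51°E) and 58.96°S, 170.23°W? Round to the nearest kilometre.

Δλ = -170.23 − 177.51 = -347.74°; wrapped into (−180°, 180°]: 12.26°.
Δφ = -58.96 − 64.73 = -123.69°.
a = sin²(Δφ/2) + cos φ₁ · cos φ₂ · sin²(Δλ/2) = 0.779860.
c = 2·atan2(√a, √(1−a)) = 2.16484 rad → d = 6371·c ≈ 13792.22 km.

13792 km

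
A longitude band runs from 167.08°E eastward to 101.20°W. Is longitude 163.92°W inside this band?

Band width going east from +167.08° to -101.20°: ((-101.20 − 167.08) mod 360) = 91.72°.
Offset of -163.92° east of the west edge: ((-163.92 − 167.08) mod 360) = 29.00°.
29.00° ≤ 91.72° ⇒ inside.

Yes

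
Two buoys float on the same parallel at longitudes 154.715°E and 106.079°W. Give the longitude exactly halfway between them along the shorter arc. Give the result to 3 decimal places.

Signed shortest Δλ from +154.715° to -106.079° is +99.206°.
Midpoint longitude = +154.715° + (+99.206°)/2 = +154.715° + 49.603° = +204.318°.
Normalise into (−180°, 180°]: -155.682°.
(The naïve average (+154.715 + -106.079)/2 = 24.318° is on the wrong side of the globe.)

155.682°W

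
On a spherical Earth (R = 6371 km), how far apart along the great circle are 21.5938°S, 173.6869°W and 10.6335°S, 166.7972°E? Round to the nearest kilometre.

2411 km

Δλ = 166.7972 − -173.6869 = 340.4841°; wrapped into (−180°, 180°]: -19.5159°.
Δφ = -10.6335 − -21.5938 = 10.9603°.
a = sin²(Δφ/2) + cos φ₁ · cos φ₂ · sin²(Δλ/2) = 0.035371.
c = 2·atan2(√a, √(1−a)) = 0.37840 rad → d = 6371·c ≈ 2410.78 km.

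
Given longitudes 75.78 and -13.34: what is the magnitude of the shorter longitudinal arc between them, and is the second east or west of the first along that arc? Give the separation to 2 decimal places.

89.12° west

Raw difference: -13.34 − 75.78 = -89.12°.
Normalise into (−180°, 180°]: -89.12° stays -89.12°.
Negative ⇒ the second point lies to the west; separation 89.12°.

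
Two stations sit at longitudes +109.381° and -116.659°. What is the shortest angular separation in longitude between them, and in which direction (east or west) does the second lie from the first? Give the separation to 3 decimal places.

133.960° east

Raw difference: -116.659 − 109.381 = -226.04°.
Normalise into (−180°, 180°]: -226.04° + 360° = 133.96°.
Positive ⇒ the second point lies to the east; separation 133.960°.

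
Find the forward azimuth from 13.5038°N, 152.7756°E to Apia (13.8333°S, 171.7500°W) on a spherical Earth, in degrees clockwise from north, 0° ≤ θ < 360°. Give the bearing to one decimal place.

126.5°

Δλ = -171.7500 − 152.7756 = -324.5256°; wrapped into (−180°, 180°]: 35.4744°.
θ = atan2( sin Δλ · cos φ₂ , cos φ₁ · sin φ₂ − sin φ₁ · cos φ₂ · cos Δλ )
  = atan2(0.56351, -0.41714) = 126.511° → normalised to [0°, 360°): 126.511°.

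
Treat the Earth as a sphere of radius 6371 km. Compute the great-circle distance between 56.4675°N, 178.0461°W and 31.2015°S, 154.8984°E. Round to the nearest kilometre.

10078 km

Δλ = 154.8984 − -178.0461 = 332.9445°; wrapped into (−180°, 180°]: -27.0555°.
Δφ = -31.2015 − 56.4675 = -87.6690°.
a = sin²(Δφ/2) + cos φ₁ · cos φ₂ · sin²(Δλ/2) = 0.505518.
c = 2·atan2(√a, √(1−a)) = 1.58183 rad → d = 6371·c ≈ 10077.85 km.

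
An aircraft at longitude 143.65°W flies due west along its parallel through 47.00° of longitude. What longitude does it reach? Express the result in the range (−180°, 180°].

Start at -143.65°; shift −47.00° → -190.65°.
-190.65° lies outside (−180°, 180°]; add 360° → +169.35°.

169.35°E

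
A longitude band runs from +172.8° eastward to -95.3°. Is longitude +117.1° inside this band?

Band width going east from +172.8° to -95.3°: ((-95.3 − 172.8) mod 360) = 91.9°.
Offset of +117.1° east of the west edge: ((117.1 − 172.8) mod 360) = 304.3°.
304.3° > 91.9° ⇒ outside.

No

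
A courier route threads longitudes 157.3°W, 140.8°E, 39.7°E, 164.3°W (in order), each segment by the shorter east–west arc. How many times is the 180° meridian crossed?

2

Leg 1: -157.3° → +140.8°, shortest Δλ = -61.9° (west) — crosses 180°.
Leg 2: +140.8° → +39.7°, shortest Δλ = -101.1° (west) — does not cross 180°.
Leg 3: +39.7° → -164.3°, shortest Δλ = 156.0° (east) — crosses 180°.
Total crossings: 2.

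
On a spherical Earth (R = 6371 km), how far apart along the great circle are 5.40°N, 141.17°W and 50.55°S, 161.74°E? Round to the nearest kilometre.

Δλ = 161.74 − -141.17 = 302.91°; wrapped into (−180°, 180°]: -57.09°.
Δφ = -50.55 − 5.40 = -55.95°.
a = sin²(Δφ/2) + cos φ₁ · cos φ₂ · sin²(Δλ/2) = 0.364486.
c = 2·atan2(√a, √(1−a)) = 1.29634 rad → d = 6371·c ≈ 8258.95 km.

8259 km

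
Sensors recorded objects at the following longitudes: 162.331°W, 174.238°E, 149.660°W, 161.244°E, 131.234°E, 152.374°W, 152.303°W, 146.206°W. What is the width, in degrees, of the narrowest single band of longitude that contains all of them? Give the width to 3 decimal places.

82.560°

Sort the longitudes: -162.331°, -152.374°, -152.303°, -149.660°, -146.206°, +131.234°, +161.244°, +174.238°.
Eastward gaps between consecutive values (wrapping around): 9.957°, 0.071°, 2.643°, 3.454°, 277.440°, 30.010°, 12.994°, 23.431°.
Largest gap = 277.440° ⇒ minimal covering band is its complement: 360° − 277.440° = 82.560°.
Band runs from +131.234° eastward to -146.206°, crossing the antimeridian.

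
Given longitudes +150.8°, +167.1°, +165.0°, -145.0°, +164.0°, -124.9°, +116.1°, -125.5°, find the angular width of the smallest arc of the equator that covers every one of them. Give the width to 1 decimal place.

119.0°

Sort the longitudes: -145.0°, -125.5°, -124.9°, +116.1°, +150.8°, +164.0°, +165.0°, +167.1°.
Eastward gaps between consecutive values (wrapping around): 19.5°, 0.6°, 241.0°, 34.7°, 13.2°, 1.0°, 2.1°, 47.9°.
Largest gap = 241.0° ⇒ minimal covering band is its complement: 360° − 241.0° = 119.0°.
Band runs from +116.1° eastward to -124.9°, crossing the antimeridian.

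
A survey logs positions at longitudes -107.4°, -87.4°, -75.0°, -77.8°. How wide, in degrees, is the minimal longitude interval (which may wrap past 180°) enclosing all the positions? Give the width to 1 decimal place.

32.4°

Sort the longitudes: -107.4°, -87.4°, -77.8°, -75.0°.
Eastward gaps between consecutive values (wrapping around): 20.0°, 9.6°, 2.8°, 327.6°.
Largest gap = 327.6° ⇒ minimal covering band is its complement: 360° − 327.6° = 32.4°.
Band runs from -107.4° eastward to -75.0°.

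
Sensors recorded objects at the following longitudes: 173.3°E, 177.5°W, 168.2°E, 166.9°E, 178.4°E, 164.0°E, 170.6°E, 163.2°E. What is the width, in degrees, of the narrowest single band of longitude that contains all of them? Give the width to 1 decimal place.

19.3°

Sort the longitudes: -177.5°, +163.2°, +164.0°, +166.9°, +168.2°, +170.6°, +173.3°, +178.4°.
Eastward gaps between consecutive values (wrapping around): 340.7°, 0.8°, 2.9°, 1.3°, 2.4°, 2.7°, 5.1°, 4.1°.
Largest gap = 340.7° ⇒ minimal covering band is its complement: 360° − 340.7° = 19.3°.
Band runs from +163.2° eastward to -177.5°, crossing the antimeridian.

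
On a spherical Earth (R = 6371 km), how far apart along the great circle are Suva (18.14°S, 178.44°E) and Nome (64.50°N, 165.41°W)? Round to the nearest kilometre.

Δλ = -165.41 − 178.44 = -343.85°; wrapped into (−180°, 180°]: 16.15°.
Δφ = 64.50 − -18.14 = 82.64°.
a = sin²(Δφ/2) + cos φ₁ · cos φ₂ · sin²(Δλ/2) = 0.444021.
c = 2·atan2(√a, √(1−a)) = 1.45860 rad → d = 6371·c ≈ 9292.76 km.

9293 km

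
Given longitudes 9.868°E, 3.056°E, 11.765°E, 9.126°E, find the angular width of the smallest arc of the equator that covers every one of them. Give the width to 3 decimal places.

8.709°

Sort the longitudes: +3.056°, +9.126°, +9.868°, +11.765°.
Eastward gaps between consecutive values (wrapping around): 6.070°, 0.742°, 1.897°, 351.291°.
Largest gap = 351.291° ⇒ minimal covering band is its complement: 360° − 351.291° = 8.709°.
Band runs from +3.056° eastward to +11.765°.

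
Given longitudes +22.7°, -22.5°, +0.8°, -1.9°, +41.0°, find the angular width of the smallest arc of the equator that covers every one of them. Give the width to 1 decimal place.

63.5°

Sort the longitudes: -22.5°, -1.9°, +0.8°, +22.7°, +41.0°.
Eastward gaps between consecutive values (wrapping around): 20.6°, 2.7°, 21.9°, 18.3°, 296.5°.
Largest gap = 296.5° ⇒ minimal covering band is its complement: 360° − 296.5° = 63.5°.
Band runs from -22.5° eastward to +41.0°.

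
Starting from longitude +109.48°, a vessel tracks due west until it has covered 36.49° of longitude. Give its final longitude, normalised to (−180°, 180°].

+72.99°

Start at +109.48°; shift −36.49° → +72.99°.
+72.99° already lies in (−180°, 180°].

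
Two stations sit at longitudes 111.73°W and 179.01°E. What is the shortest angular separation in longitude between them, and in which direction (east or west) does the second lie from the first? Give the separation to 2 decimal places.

69.26° west

Raw difference: 179.01 − -111.73 = 290.74°.
Normalise into (−180°, 180°]: 290.74° − 360° = -69.26°.
Negative ⇒ the second point lies to the west; separation 69.26°.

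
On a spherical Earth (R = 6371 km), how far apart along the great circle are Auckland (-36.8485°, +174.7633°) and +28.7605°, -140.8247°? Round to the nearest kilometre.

8643 km

Δλ = -140.8247 − 174.7633 = -315.5880°; wrapped into (−180°, 180°]: 44.4120°.
Δφ = 28.7605 − -36.8485 = 65.6090°.
a = sin²(Δφ/2) + cos φ₁ · cos φ₂ · sin²(Δλ/2) = 0.393720.
c = 2·atan2(√a, √(1−a)) = 1.35660 rad → d = 6371·c ≈ 8642.92 km.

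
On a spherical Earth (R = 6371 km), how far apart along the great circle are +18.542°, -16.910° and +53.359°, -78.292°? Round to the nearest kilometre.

6477 km

Δλ = -78.292 − -16.910 = -61.382°.
Δφ = 53.359 − 18.542 = 34.817°.
a = sin²(Δφ/2) + cos φ₁ · cos φ₂ · sin²(Δλ/2) = 0.236915.
c = 2·atan2(√a, √(1−a)) = 1.01671 rad → d = 6371·c ≈ 6477.44 km.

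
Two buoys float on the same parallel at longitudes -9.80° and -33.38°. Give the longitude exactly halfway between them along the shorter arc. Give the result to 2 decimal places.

Signed shortest Δλ from -9.80° to -33.38° is -23.58°.
Midpoint longitude = -9.80° + (-23.58°)/2 = -9.80° − 11.79° = -21.59°.

-21.59°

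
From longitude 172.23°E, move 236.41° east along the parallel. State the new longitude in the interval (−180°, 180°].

Start at +172.23°; shift +236.41° → +408.64°.
+408.64° lies outside (−180°, 180°]; subtract 360° → +48.64°.

48.64°E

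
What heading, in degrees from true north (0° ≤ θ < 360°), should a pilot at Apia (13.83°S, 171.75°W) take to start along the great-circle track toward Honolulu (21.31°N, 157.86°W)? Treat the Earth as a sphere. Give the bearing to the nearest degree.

21°

Δλ = -157.86 − -171.75 = 13.89°.
θ = atan2( sin Δλ · cos φ₂ , cos φ₁ · sin φ₂ − sin φ₁ · cos φ₂ · cos Δλ )
  = atan2(0.22365, 0.56906) = 21.455° → normalised to [0°, 360°): 21.455°.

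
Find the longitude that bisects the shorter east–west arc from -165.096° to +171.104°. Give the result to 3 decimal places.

Signed shortest Δλ from -165.096° to +171.104° is -23.800°.
Midpoint longitude = -165.096° + (-23.800°)/2 = -165.096° − 11.900° = -176.996°.
(The naïve average (-165.096 + +171.104)/2 = 3.004° is on the wrong side of the globe.)

-176.996°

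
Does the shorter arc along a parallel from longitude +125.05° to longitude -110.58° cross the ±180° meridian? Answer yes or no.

Naïve |-110.58 − 125.05| = 235.63° > 180°, so the shorter arc goes the other way round — across 180°.
Signed shortest Δλ = ((-110.58 − 125.05 + 180) mod 360) − 180 = 124.37°.
Going east by 124.37° from +125.05° passes through 180° before reaching -110.58°.

Yes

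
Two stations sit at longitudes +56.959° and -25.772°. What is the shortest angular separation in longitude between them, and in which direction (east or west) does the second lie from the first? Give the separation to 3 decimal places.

82.731° west

Raw difference: -25.772 − 56.959 = -82.731°.
Normalise into (−180°, 180°]: -82.731° stays -82.731°.
Negative ⇒ the second point lies to the west; separation 82.731°.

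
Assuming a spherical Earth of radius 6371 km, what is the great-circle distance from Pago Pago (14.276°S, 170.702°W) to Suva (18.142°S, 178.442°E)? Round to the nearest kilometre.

1236 km

Δλ = 178.442 − -170.702 = 349.144°; wrapped into (−180°, 180°]: -10.856°.
Δφ = -18.142 − -14.276 = -3.866°.
a = sin²(Δφ/2) + cos φ₁ · cos φ₂ · sin²(Δλ/2) = 0.009379.
c = 2·atan2(√a, √(1−a)) = 0.19399 rad → d = 6371·c ≈ 1235.91 km.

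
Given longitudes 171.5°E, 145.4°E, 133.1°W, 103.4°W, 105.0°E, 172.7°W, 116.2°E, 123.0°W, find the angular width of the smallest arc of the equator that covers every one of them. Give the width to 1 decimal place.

Sort the longitudes: -172.7°, -133.1°, -123.0°, -103.4°, +105.0°, +116.2°, +145.4°, +171.5°.
Eastward gaps between consecutive values (wrapping around): 39.6°, 10.1°, 19.6°, 208.4°, 11.2°, 29.2°, 26.1°, 15.8°.
Largest gap = 208.4° ⇒ minimal covering band is its complement: 360° − 208.4° = 151.6°.
Band runs from +105.0° eastward to -103.4°, crossing the antimeridian.

151.6°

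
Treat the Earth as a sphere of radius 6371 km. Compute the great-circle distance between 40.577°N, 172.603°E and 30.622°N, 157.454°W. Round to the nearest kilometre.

Δλ = -157.454 − 172.603 = -330.057°; wrapped into (−180°, 180°]: 29.943°.
Δφ = 30.622 − 40.577 = -9.955°.
a = sin²(Δφ/2) + cos φ₁ · cos φ₂ · sin²(Δλ/2) = 0.051149.
c = 2·atan2(√a, √(1−a)) = 0.45627 rad → d = 6371·c ≈ 2906.91 km.

2907 km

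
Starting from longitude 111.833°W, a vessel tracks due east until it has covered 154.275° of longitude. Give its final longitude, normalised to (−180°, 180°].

Start at -111.833°; shift +154.275° → +42.442°.
+42.442° already lies in (−180°, 180°].

42.442°E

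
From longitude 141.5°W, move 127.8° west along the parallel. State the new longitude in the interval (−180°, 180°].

Start at -141.5°; shift −127.8° → -269.3°.
-269.3° lies outside (−180°, 180°]; add 360° → +90.7°.

90.7°E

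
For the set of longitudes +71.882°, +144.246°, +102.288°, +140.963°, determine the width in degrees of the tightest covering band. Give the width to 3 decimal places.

72.364°

Sort the longitudes: +71.882°, +102.288°, +140.963°, +144.246°.
Eastward gaps between consecutive values (wrapping around): 30.406°, 38.675°, 3.283°, 287.636°.
Largest gap = 287.636° ⇒ minimal covering band is its complement: 360° − 287.636° = 72.364°.
Band runs from +71.882° eastward to +144.246°.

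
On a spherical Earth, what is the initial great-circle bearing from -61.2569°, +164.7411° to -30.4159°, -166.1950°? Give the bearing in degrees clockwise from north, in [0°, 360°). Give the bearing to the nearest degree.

Δλ = -166.1950 − 164.7411 = -330.9361°; wrapped into (−180°, 180°]: 29.0639°.
θ = atan2( sin Δλ · cos φ₂ , cos φ₁ · sin φ₂ − sin φ₁ · cos φ₂ · cos Δλ )
  = atan2(0.41893, 0.41745) = 45.101° → normalised to [0°, 360°): 45.101°.

45°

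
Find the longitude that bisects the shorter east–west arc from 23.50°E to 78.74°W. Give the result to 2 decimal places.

Signed shortest Δλ from +23.50° to -78.74° is -102.24°.
Midpoint longitude = +23.50° + (-102.24°)/2 = +23.50° − 51.12° = -27.62°.

27.62°W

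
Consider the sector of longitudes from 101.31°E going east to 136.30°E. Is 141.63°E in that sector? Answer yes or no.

No

Band width going east from +101.31° to +136.30°: ((136.30 − 101.31) mod 360) = 34.99°.
Offset of +141.63° east of the west edge: ((141.63 − 101.31) mod 360) = 40.32°.
40.32° > 34.99° ⇒ outside.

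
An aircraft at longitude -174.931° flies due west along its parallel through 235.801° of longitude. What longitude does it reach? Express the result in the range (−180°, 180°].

-50.732°

Start at -174.931°; shift −235.801° → -410.732°.
-410.732° lies outside (−180°, 180°]; add 360° → -50.732°.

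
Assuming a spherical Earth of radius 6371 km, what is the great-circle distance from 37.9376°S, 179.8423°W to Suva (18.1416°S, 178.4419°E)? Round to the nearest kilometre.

2208 km

Δλ = 178.4419 − -179.8423 = 358.2842°; wrapped into (−180°, 180°]: -1.7158°.
Δφ = -18.1416 − -37.9376 = 19.7960°.
a = sin²(Δφ/2) + cos φ₁ · cos φ₂ · sin²(Δλ/2) = 0.029716.
c = 2·atan2(√a, √(1−a)) = 0.34650 rad → d = 6371·c ≈ 2207.53 km.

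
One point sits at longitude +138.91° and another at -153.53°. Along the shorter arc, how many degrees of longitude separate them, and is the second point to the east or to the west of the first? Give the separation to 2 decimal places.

67.56° east

Raw difference: -153.53 − 138.91 = -292.44°.
Normalise into (−180°, 180°]: -292.44° + 360° = 67.56°.
Positive ⇒ the second point lies to the east; separation 67.56°.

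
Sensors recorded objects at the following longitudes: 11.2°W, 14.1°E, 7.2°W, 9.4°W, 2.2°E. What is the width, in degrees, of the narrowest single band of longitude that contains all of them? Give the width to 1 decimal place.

Sort the longitudes: -11.2°, -9.4°, -7.2°, +2.2°, +14.1°.
Eastward gaps between consecutive values (wrapping around): 1.8°, 2.2°, 9.4°, 11.9°, 334.7°.
Largest gap = 334.7° ⇒ minimal covering band is its complement: 360° − 334.7° = 25.3°.
Band runs from -11.2° eastward to +14.1°.

25.3°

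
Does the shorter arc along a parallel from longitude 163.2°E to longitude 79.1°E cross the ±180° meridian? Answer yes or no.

No

Signed shortest Δλ = ((79.1 − 163.2 + 180) mod 360) − 180 = -84.1°.
Going west by 84.1° from +163.2° reaches +79.1° without touching 180°.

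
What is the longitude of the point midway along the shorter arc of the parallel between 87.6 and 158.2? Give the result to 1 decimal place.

Signed shortest Δλ from +87.6° to +158.2° is +70.6°.
Midpoint longitude = +87.6° + (+70.6°)/2 = +87.6° + 35.3° = +122.9°.

+122.9°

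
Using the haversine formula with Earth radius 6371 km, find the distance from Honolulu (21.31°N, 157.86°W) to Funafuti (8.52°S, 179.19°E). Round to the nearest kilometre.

Δλ = 179.19 − -157.86 = 337.05°; wrapped into (−180°, 180°]: -22.95°.
Δφ = -8.52 − 21.31 = -29.83°.
a = sin²(Δφ/2) + cos φ₁ · cos φ₂ · sin²(Δλ/2) = 0.102712.
c = 2·atan2(√a, √(1−a)) = 0.65249 rad → d = 6371·c ≈ 4156.99 km.

4157 km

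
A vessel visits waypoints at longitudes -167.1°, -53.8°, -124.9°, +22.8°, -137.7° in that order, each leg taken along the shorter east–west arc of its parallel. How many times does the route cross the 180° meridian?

Leg 1: -167.1° → -53.8°, shortest Δλ = 113.3° (east) — does not cross 180°.
Leg 2: -53.8° → -124.9°, shortest Δλ = -71.1° (west) — does not cross 180°.
Leg 3: -124.9° → +22.8°, shortest Δλ = 147.7° (east) — does not cross 180°.
Leg 4: +22.8° → -137.7°, shortest Δλ = -160.5° (west) — does not cross 180°.
Total crossings: 0.

0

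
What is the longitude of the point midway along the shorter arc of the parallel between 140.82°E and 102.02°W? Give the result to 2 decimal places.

160.60°W

Signed shortest Δλ from +140.82° to -102.02° is +117.16°.
Midpoint longitude = +140.82° + (+117.16°)/2 = +140.82° + 58.58° = +199.40°.
Normalise into (−180°, 180°]: -160.60°.
(The naïve average (+140.82 + -102.02)/2 = 19.4° is on the wrong side of the globe.)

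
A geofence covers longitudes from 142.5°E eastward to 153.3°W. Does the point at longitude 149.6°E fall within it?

Yes

Band width going east from +142.5° to -153.3°: ((-153.3 − 142.5) mod 360) = 64.2°.
Offset of +149.6° east of the west edge: ((149.6 − 142.5) mod 360) = 7.1°.
7.1° ≤ 64.2° ⇒ inside.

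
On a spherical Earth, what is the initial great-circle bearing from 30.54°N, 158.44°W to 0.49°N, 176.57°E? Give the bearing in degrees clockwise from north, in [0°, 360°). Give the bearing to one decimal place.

223.0°

Δλ = 176.57 − -158.44 = 335.01°; wrapped into (−180°, 180°]: -24.99°.
θ = atan2( sin Δλ · cos φ₂ , cos φ₁ · sin φ₂ − sin φ₁ · cos φ₂ · cos Δλ )
  = atan2(-0.42244, -0.45319) = -137.011° → normalised to [0°, 360°): 222.989°.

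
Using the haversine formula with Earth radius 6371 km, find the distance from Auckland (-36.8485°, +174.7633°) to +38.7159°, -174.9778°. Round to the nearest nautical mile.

4572 nmi

Δλ = -174.9778 − 174.7633 = -349.7411°; wrapped into (−180°, 180°]: 10.2589°.
Δφ = 38.7159 − -36.8485 = 75.5644°.
a = sin²(Δφ/2) + cos φ₁ · cos φ₂ · sin²(Δλ/2) = 0.380345.
c = 2·atan2(√a, √(1−a)) = 1.32914 rad → d = 6371·c ≈ 8467.96 km ≈ 4572.33 nmi.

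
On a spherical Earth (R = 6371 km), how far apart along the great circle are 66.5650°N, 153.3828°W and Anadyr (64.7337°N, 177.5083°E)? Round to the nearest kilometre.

Δλ = 177.5083 − -153.3828 = 330.8911°; wrapped into (−180°, 180°]: -29.1089°.
Δφ = 64.7337 − 66.5650 = -1.8313°.
a = sin²(Δφ/2) + cos φ₁ · cos φ₂ · sin²(Δλ/2) = 0.010976.
c = 2·atan2(√a, √(1−a)) = 0.20991 rad → d = 6371·c ≈ 1337.36 km.

1337 km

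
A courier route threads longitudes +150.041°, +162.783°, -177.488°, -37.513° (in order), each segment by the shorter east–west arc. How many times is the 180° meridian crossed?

Leg 1: +150.041° → +162.783°, shortest Δλ = 12.742° (east) — does not cross 180°.
Leg 2: +162.783° → -177.488°, shortest Δλ = 19.729° (east) — crosses 180°.
Leg 3: -177.488° → -37.513°, shortest Δλ = 139.975° (east) — does not cross 180°.
Total crossings: 1.

1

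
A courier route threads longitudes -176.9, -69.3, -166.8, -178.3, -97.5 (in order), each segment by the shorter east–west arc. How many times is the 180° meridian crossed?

Leg 1: -176.9° → -69.3°, shortest Δλ = 107.6° (east) — does not cross 180°.
Leg 2: -69.3° → -166.8°, shortest Δλ = -97.5° (west) — does not cross 180°.
Leg 3: -166.8° → -178.3°, shortest Δλ = -11.5° (west) — does not cross 180°.
Leg 4: -178.3° → -97.5°, shortest Δλ = 80.8° (east) — does not cross 180°.
Total crossings: 0.

0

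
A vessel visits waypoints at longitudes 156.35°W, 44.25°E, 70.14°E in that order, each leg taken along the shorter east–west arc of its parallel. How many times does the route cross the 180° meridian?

Leg 1: -156.35° → +44.25°, shortest Δλ = -159.4° (west) — crosses 180°.
Leg 2: +44.25° → +70.14°, shortest Δλ = 25.89° (east) — does not cross 180°.
Total crossings: 1.

1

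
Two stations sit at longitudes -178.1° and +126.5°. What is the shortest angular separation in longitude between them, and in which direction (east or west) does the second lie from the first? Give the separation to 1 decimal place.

Raw difference: 126.5 − -178.1 = 304.6°.
Normalise into (−180°, 180°]: 304.6° − 360° = -55.4°.
Negative ⇒ the second point lies to the west; separation 55.4°.

55.4° west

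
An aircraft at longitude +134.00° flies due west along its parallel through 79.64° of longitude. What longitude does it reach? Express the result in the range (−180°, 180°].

+54.36°

Start at +134.00°; shift −79.64° → +54.36°.
+54.36° already lies in (−180°, 180°].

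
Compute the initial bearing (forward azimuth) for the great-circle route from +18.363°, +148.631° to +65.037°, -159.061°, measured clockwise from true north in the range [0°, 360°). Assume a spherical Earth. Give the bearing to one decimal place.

Δλ = -159.061 − 148.631 = -307.692°; wrapped into (−180°, 180°]: 52.308°.
θ = atan2( sin Δλ · cos φ₂ , cos φ₁ · sin φ₂ − sin φ₁ · cos φ₂ · cos Δλ )
  = atan2(0.33396, 0.77913) = 23.202° → normalised to [0°, 360°): 23.202°.

23.2°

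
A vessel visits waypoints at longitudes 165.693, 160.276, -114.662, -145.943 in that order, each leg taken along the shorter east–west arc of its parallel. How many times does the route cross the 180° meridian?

1

Leg 1: +165.693° → +160.276°, shortest Δλ = -5.417° (west) — does not cross 180°.
Leg 2: +160.276° → -114.662°, shortest Δλ = 85.062° (east) — crosses 180°.
Leg 3: -114.662° → -145.943°, shortest Δλ = -31.281° (west) — does not cross 180°.
Total crossings: 1.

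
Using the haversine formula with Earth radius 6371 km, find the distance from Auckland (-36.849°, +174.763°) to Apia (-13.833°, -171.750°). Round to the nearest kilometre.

2889 km

Δλ = -171.750 − 174.763 = -346.513°; wrapped into (−180°, 180°]: 13.487°.
Δφ = -13.833 − -36.849 = 23.016°.
a = sin²(Δφ/2) + cos φ₁ · cos φ₂ · sin²(Δλ/2) = 0.050516.
c = 2·atan2(√a, √(1−a)) = 0.45339 rad → d = 6371·c ≈ 2888.54 km.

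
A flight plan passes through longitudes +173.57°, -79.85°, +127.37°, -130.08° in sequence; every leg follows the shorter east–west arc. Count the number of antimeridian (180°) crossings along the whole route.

Leg 1: +173.57° → -79.85°, shortest Δλ = 106.58° (east) — crosses 180°.
Leg 2: -79.85° → +127.37°, shortest Δλ = -152.78° (west) — crosses 180°.
Leg 3: +127.37° → -130.08°, shortest Δλ = 102.55° (east) — crosses 180°.
Total crossings: 3.

3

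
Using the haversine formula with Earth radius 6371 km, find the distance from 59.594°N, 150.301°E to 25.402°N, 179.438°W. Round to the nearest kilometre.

4460 km

Δλ = -179.438 − 150.301 = -329.739°; wrapped into (−180°, 180°]: 30.261°.
Δφ = 25.402 − 59.594 = -34.192°.
a = sin²(Δφ/2) + cos φ₁ · cos φ₂ · sin²(Δλ/2) = 0.117569.
c = 2·atan2(√a, √(1−a)) = 0.69997 rad → d = 6371·c ≈ 4459.51 km.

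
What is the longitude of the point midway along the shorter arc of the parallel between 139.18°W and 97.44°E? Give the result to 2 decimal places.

Signed shortest Δλ from -139.18° to +97.44° is -123.38°.
Midpoint longitude = -139.18° + (-123.38°)/2 = -139.18° − 61.69° = -200.87°.
Normalise into (−180°, 180°]: +159.13°.
(The naïve average (-139.18 + +97.44)/2 = -20.87° is on the wrong side of the globe.)

159.13°E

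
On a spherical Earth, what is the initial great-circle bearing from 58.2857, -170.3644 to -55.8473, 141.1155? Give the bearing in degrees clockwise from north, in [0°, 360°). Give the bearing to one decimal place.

209.2°

Δλ = 141.1155 − -170.3644 = 311.4799°; wrapped into (−180°, 180°]: -48.5201°.
θ = atan2( sin Δλ · cos φ₂ , cos φ₁ · sin φ₂ − sin φ₁ · cos φ₂ · cos Δλ )
  = atan2(-0.42059, -0.75135) = -150.761° → normalised to [0°, 360°): 209.239°.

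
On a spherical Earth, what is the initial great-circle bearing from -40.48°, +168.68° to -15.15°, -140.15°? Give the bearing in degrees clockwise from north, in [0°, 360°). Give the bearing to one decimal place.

75.5°

Δλ = -140.15 − 168.68 = -308.83°; wrapped into (−180°, 180°]: 51.17°.
θ = atan2( sin Δλ · cos φ₂ , cos φ₁ · sin φ₂ − sin φ₁ · cos φ₂ · cos Δλ )
  = atan2(0.75194, 0.19411) = 75.525° → normalised to [0°, 360°): 75.525°.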